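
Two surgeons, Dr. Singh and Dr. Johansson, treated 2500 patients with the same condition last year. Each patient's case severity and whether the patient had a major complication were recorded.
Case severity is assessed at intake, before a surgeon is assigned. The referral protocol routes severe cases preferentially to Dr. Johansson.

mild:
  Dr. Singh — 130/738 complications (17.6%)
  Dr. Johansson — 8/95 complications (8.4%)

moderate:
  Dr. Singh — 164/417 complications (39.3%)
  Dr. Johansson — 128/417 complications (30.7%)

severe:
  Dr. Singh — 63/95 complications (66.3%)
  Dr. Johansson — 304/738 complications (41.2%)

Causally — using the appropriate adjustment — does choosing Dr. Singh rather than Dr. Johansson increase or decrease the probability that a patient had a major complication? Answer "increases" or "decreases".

Within every case severity level Dr. Johansson has the lower rate, yet pooled Dr. Singh does — Simpson's reversal.
Case severity satisfies the back-door criterion: it is not a descendant of the surgeon, and it blocks the spurious path from surgeon to outcome. Adjusting for it (i.e., using the within-case severity rates) gives the causal effect.
Within each level — mild: 17.6% vs 8.4%; moderate: 39.3% vs 30.7%; severe: 66.3% vs 41.2% — Dr. Johansson is lower every time.

increases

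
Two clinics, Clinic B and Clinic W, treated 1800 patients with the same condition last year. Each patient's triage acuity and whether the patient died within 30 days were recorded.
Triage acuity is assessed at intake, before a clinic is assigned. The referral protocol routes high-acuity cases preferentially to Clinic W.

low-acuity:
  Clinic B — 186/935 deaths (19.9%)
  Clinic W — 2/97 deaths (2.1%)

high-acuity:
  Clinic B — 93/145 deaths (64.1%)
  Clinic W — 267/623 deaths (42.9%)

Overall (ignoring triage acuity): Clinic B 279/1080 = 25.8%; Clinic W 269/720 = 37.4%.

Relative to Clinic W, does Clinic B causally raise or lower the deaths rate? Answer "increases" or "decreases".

increases

Clinic W is lower inside every triage acuity stratum but Clinic B is lower in aggregate. Whether to stratify depends on how triage acuity relates to the clinic.
Triage acuity is set before the clinic has any effect — it is not caused by the clinic — and it independently drives the outcome. That makes it a confounder, so the causal comparison is within triage acuity levels.
Within each level — low-acuity: 19.9% vs 2.1%; high-acuity: 64.1% vs 42.9% — Clinic W is lower every time.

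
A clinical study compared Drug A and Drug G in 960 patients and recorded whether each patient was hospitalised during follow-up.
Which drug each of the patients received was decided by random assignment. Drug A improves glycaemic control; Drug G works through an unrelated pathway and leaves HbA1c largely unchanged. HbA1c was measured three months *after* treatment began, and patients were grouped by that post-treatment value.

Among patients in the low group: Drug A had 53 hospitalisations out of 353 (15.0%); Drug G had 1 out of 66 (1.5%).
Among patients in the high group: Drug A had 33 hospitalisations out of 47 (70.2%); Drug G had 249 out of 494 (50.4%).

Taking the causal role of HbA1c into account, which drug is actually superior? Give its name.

The stratified and pooled comparisons disagree (Drug G wins within each HbA1c; Drug A wins overall), so the answer turns on the causal role of HbA1c.
HbA1c is downstream of the drug. One should not condition on a consequence of treatment, so the overall rates are the right comparison.
Pooled: Drug A 21.5% vs Drug G 44.6%; Drug A is lower overall.

Drug A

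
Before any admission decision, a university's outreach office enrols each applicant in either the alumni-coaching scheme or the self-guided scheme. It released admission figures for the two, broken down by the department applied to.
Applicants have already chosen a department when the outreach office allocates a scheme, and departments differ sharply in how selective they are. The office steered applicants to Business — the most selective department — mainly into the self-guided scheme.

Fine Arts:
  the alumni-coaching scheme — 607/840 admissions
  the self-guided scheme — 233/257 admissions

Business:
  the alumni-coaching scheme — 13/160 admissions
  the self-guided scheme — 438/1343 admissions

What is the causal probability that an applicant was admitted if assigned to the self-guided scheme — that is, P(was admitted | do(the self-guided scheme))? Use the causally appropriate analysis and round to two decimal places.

0.57

Nothing the outreach scheme does changes department; the imbalance is an allocation artefact. With department also predicting the outcome, the pooled figure is confounded, and the within-stratum comparison is the causal one.
Standardising the self-guided scheme to the population department mix: 0.422·233/257 + 0.578·438/1343 = 0.571.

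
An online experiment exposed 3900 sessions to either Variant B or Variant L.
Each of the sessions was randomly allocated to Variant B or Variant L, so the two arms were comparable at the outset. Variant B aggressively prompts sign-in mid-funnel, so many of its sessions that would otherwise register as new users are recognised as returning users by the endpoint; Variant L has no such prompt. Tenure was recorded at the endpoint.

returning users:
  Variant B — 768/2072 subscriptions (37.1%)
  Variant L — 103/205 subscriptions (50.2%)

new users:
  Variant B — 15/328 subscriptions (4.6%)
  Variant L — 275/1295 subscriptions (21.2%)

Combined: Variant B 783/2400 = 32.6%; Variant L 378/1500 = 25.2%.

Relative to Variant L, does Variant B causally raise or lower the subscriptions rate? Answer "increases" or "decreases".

increases

The user tenure-specific comparison favours Variant L throughout, but the pooled figures favour Variant B. The question is whether to condition on user tenure.
User tenure is downstream of the variant. One should not condition on a consequence of treatment, so the overall rates are the right comparison.
Pooled: Variant B 32.6% vs Variant L 25.2%; Variant B is higher overall.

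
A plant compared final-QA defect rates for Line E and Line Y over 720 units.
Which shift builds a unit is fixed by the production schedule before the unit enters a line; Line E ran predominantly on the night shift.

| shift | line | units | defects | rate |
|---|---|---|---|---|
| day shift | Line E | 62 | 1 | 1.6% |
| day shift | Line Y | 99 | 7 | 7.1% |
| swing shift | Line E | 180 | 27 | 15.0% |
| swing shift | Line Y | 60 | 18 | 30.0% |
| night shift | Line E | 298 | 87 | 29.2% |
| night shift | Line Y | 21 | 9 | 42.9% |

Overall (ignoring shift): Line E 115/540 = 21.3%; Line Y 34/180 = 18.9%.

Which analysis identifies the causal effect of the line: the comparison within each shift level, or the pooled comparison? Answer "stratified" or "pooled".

The stratified and pooled comparisons disagree (Line E wins within each shift; Line Y wins overall), so the answer turns on the causal role of shift.
Shift differs across lines for reasons unrelated to any effect of the line itself, and it separately predicts the outcome — a classic confounder. We must compare within shift levels.
Within each level — day shift: 1.6% vs 7.1%; swing shift: 15.0% vs 30.0%; night shift: 29.2% vs 42.9% — Line E is lower every time.

stratified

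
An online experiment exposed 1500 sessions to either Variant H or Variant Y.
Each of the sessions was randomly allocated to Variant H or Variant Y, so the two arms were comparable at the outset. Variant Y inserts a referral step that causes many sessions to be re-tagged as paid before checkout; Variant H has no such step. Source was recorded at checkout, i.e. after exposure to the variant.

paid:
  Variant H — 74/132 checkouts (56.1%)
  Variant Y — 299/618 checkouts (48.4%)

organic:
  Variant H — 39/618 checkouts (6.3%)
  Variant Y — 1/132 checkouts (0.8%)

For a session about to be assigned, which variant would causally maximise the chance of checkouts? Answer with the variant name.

Variant H is higher inside every traffic source stratum but Variant Y is higher in aggregate. Whether to stratify depends on how traffic source relates to the variant.
Because the variant influences traffic source, traffic source is a post-treatment mediator, not a confounder. Stratifying on it would bias the estimate; the causal effect is the crude pooled difference.
Pooled: Variant H 15.1% vs Variant Y 40.0%; Variant Y is higher overall.

Variant Y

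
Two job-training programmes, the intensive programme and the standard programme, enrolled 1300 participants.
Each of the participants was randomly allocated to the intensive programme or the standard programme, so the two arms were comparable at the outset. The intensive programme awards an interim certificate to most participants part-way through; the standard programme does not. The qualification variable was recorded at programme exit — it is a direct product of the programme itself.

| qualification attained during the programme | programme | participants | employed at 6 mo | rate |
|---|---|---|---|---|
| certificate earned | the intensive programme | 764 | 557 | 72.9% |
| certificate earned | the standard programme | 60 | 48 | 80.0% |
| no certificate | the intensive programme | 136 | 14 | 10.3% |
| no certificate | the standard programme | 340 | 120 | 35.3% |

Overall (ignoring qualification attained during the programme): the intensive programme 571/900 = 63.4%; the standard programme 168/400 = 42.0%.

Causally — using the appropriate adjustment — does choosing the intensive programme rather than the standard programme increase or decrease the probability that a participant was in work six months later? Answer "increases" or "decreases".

increases

The stratified and pooled comparisons disagree (the standard programme wins within each qualification attained during the programme; the intensive programme wins overall), so the answer turns on the causal role of qualification attained during the programme.
Qualification attained during the programme is downstream of the programme. One should not condition on a consequence of treatment, so the overall rates are the right comparison.
Pooled: the intensive programme 63.4% vs the standard programme 42.0%; the intensive programme is higher overall.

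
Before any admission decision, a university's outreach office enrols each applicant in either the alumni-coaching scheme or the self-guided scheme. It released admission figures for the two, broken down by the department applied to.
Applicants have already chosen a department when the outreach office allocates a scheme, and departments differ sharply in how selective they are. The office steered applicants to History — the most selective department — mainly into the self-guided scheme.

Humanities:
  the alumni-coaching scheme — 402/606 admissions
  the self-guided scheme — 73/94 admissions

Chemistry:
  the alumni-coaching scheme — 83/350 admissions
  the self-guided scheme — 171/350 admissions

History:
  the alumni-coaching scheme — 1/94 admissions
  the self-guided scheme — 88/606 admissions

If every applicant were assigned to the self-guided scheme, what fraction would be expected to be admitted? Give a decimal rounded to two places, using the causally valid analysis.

Department differs across outreach schemes for reasons unrelated to any effect of the outreach scheme itself, and it separately predicts the outcome — a classic confounder. We must compare within department levels.
Standardising the self-guided scheme to the population department mix: 0.333·73/94 + 0.333·171/350 + 0.333·88/606 = 0.470.

0.47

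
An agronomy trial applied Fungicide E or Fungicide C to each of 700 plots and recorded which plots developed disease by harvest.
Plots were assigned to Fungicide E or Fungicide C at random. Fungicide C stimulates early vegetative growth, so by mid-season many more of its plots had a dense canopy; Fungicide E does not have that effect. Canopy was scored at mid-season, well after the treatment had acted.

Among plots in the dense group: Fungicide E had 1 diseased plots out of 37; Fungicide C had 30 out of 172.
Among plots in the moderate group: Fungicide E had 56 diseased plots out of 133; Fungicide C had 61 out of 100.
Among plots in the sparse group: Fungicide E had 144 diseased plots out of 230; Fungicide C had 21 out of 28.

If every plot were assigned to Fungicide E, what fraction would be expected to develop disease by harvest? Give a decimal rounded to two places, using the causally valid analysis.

0.50

The stratified and pooled comparisons disagree (Fungicide E wins within each mid-season canopy; Fungicide C wins overall), so the answer turns on the causal role of mid-season canopy.
Mid-season canopy lies on the pathway fungicide → mid-season canopy → outcome, so adjusting for it blocks the indirect effect. For the total causal effect of fungicide, use the unadjusted pooled rates.
So P(outcome | do(Fungicide E)) is just the pooled rate for Fungicide E: 201/400 = 0.502.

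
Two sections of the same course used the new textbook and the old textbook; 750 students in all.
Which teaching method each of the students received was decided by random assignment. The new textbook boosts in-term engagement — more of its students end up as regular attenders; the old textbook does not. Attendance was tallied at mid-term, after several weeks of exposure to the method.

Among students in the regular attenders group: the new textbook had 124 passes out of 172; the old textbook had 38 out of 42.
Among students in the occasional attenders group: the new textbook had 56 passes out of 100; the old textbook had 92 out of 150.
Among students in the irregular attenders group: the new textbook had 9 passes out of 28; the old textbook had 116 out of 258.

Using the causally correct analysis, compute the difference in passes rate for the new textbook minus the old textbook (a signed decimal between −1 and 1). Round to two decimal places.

Mid-term attendance lies on the pathway teaching method → mid-term attendance → outcome, so adjusting for it blocks the indirect effect. For the total causal effect of teaching method, use the unadjusted pooled rates.
The causal difference is the pooled difference: 0.630 − 0.547 = +0.083.

+0.08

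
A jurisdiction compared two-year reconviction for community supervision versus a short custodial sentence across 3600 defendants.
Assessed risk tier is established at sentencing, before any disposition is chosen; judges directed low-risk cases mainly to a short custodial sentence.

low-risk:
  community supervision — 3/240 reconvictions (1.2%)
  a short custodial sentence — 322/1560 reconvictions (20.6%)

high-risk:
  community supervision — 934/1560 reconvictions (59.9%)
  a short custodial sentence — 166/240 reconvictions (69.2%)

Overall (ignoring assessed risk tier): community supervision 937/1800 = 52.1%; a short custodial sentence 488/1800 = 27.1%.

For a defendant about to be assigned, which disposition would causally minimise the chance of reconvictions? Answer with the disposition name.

community supervision

Here assessed risk tier is a common cause — it drives both which disposition a case falls under and the outcome. The crude comparison mixes populations; the stratum-specific rates are the causally relevant ones.
Within each level — low-risk: 1.2% vs 20.6%; high-risk: 59.9% vs 69.2% — community supervision is lower every time.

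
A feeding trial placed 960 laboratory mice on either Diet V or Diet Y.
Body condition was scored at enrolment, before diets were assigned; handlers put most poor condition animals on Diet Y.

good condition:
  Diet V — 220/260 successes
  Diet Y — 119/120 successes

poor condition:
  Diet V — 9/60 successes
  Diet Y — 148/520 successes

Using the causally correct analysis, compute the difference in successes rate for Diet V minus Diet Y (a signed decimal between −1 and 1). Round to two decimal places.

-0.14

Diet Y is higher inside every starting body condition stratum but Diet V is higher in aggregate. Whether to stratify depends on how starting body condition relates to the diet.
Starting body condition is set before the diet has any effect — it is not caused by the diet — and it independently drives the outcome. That makes it a confounder, so the causal comparison is within starting body condition levels.
Adjusting over the population distribution of starting body condition: 0.396·(0.846−0.992) + 0.604·(0.150−0.285) = -0.139.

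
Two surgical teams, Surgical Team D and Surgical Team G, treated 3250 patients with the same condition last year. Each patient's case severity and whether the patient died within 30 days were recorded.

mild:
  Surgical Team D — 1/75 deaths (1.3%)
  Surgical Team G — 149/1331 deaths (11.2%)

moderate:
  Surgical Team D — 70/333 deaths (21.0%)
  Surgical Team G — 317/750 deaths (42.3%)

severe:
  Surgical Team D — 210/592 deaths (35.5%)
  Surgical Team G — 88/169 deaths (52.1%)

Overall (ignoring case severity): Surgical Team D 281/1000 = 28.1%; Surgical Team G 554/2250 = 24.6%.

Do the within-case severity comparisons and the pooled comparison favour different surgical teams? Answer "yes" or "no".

Within each case severity level (mild 1.3% vs 11.2%; moderate 21.0% vs 42.3%; severe 35.5% vs 52.1%), Surgical Team D has the lower rate every time. Pooled: 28.1% vs 24.6% — Surgical Team G has the lower rate overall. The two comparisons disagree.

yes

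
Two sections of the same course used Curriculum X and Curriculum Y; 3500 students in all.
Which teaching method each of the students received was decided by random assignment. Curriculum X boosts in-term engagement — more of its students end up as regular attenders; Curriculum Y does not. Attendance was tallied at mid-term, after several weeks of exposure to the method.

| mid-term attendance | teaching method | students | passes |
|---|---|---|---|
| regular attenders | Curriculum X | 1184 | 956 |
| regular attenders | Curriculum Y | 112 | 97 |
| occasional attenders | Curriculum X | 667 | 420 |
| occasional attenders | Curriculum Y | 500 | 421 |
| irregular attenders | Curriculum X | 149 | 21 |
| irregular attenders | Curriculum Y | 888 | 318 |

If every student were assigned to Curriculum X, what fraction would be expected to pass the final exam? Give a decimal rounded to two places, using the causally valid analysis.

0.70

The distribution of mid-term attendance is itself part of what the teaching method does — it is an intermediate outcome. Holding it fixed would remove that part of the effect; the total effect is the pooled difference.
So P(outcome | do(Curriculum X)) is just the pooled rate for Curriculum X: 1397/2000 = 0.699.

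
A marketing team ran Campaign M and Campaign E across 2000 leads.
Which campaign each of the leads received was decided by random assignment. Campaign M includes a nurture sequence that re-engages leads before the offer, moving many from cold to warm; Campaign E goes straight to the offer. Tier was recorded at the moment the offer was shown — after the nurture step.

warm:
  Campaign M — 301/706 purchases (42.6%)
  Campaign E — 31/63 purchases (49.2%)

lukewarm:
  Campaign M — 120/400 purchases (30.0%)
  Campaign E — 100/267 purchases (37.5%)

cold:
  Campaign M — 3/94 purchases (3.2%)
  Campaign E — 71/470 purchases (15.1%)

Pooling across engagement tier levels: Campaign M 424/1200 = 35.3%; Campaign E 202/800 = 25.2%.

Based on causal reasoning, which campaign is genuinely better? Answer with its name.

Campaign M

Within every engagement tier level Campaign E has the higher rate, yet pooled Campaign M does — Simpson's reversal.
Engagement tier lies on the pathway campaign → engagement tier → outcome, so adjusting for it blocks the indirect effect. For the total causal effect of campaign, use the unadjusted pooled rates.
Pooled: Campaign M 35.3% vs Campaign E 25.2%; Campaign M is higher overall.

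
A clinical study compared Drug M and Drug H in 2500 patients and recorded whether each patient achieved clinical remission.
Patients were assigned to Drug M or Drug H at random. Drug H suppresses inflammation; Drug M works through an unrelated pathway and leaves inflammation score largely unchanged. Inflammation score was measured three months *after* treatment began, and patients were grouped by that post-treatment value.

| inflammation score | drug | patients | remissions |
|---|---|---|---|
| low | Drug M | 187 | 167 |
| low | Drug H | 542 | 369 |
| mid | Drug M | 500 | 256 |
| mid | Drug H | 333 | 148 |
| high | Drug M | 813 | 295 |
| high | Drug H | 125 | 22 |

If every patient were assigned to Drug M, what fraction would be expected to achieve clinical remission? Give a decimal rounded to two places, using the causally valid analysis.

Within every inflammation score level Drug M has the higher rate, yet pooled Drug H does — Simpson's reversal.
Inflammation score is downstream of the drug. One should not condition on a consequence of treatment, so the overall rates are the right comparison.
So P(outcome | do(Drug M)) is just the pooled rate for Drug M: 718/1500 = 0.479.

0.48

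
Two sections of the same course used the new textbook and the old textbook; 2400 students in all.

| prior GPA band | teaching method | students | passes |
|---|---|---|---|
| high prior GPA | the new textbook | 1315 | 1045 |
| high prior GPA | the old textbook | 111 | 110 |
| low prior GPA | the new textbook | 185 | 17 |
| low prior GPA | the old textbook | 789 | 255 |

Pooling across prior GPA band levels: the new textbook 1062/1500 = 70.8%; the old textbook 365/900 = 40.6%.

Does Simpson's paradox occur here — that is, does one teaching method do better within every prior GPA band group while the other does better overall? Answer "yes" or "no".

Within each prior GPA band level (high prior GPA 79.5% vs 99.1%; low prior GPA 9.2% vs 32.3%), the old textbook has the higher rate every time. Pooled: 70.8% vs 40.6% — the new textbook has the higher rate overall. The two comparisons disagree.

yes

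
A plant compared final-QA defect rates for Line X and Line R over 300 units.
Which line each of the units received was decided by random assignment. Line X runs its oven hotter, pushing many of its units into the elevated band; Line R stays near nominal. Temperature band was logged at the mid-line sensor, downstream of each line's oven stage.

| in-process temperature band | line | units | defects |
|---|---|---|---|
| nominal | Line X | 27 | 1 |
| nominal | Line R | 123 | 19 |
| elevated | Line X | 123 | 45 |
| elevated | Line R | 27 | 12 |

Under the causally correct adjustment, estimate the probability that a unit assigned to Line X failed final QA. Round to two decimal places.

0.31

Stratifying would compare lines among units the lines themselves sorted into in-process temperature band groups — a form of selection on an intermediate. The unconditioned pooled rates give the total causal effect.
So P(outcome | do(Line X)) is just the pooled rate for Line X: 46/150 = 0.307.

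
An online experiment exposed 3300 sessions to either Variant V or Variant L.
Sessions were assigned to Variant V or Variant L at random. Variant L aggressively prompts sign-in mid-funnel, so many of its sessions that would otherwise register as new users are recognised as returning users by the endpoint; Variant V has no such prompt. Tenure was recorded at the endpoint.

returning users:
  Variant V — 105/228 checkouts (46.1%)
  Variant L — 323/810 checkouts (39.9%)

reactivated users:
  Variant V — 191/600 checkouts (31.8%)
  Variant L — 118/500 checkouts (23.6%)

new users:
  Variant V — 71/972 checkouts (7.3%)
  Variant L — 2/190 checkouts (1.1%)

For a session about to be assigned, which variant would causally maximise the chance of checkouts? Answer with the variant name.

User tenure here is a post-treatment variable shaped by the variant; conditioning on it would introduce bias rather than remove it. The overall comparison is the causal one.
Pooled: Variant V 20.4% vs Variant L 29.5%; Variant L is higher overall.

Variant L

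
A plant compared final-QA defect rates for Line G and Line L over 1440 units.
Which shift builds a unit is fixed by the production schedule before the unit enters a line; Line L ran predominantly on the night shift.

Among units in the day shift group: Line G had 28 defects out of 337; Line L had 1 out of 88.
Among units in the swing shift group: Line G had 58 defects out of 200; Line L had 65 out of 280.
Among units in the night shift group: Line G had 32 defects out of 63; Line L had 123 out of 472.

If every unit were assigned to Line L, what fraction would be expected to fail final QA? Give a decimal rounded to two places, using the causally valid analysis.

0.18

The shift-specific comparison favours Line L throughout, but the pooled figures favour Line G. The question is whether to condition on shift.
Shift satisfies the back-door criterion: it is not a descendant of the line, and it blocks the spurious path from line to outcome. Adjusting for it (i.e., using the within-shift rates) gives the causal effect.
Standardising Line L to the population shift mix: 0.295·1/88 + 0.333·65/280 + 0.372·123/472 = 0.178.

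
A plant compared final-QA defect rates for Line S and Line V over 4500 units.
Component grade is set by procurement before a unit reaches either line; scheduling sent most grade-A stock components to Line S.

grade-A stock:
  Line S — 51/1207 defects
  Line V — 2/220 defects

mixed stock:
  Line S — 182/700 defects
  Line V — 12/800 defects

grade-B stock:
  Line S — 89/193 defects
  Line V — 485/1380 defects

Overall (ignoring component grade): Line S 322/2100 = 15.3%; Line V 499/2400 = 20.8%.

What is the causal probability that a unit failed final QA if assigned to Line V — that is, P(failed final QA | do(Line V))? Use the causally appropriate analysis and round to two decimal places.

0.13

The stratified and pooled comparisons disagree (Line V wins within each component grade; Line S wins overall), so the answer turns on the causal role of component grade.
Since component grade is a pre-existing factor (not a product of the line) and it affects the outcome on its own, it is a confounder. The stratified rates, not the pooled rate, identify the causal effect.
Standardising Line V to the population component grade mix: 0.317·2/220 + 0.333·12/800 + 0.350·485/1380 = 0.131.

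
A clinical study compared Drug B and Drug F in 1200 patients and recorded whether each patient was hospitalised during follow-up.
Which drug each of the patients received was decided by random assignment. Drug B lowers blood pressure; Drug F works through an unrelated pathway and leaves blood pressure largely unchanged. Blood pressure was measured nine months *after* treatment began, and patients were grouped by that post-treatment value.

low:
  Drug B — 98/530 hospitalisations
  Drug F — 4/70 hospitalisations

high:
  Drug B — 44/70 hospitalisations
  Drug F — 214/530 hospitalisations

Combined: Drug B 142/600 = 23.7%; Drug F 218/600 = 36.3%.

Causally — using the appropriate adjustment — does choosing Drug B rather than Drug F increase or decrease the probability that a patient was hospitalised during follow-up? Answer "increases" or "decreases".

decreases

Stratifying would compare drugs among patients the drugs themselves sorted into blood pressure groups — a form of selection on an intermediate. The unconditioned pooled rates give the total causal effect.
Pooled: Drug B 23.7% vs Drug F 36.3%; Drug B is lower overall.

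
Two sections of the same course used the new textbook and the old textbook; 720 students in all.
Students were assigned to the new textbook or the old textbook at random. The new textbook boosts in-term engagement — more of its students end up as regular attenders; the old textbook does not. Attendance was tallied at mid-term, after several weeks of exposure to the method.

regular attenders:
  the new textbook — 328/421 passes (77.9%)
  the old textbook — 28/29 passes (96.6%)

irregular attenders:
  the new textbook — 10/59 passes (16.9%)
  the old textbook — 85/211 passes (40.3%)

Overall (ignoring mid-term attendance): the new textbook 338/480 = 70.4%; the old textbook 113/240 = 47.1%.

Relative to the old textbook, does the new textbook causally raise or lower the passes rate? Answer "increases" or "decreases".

Because the teaching method influences mid-term attendance, mid-term attendance is a post-treatment mediator, not a confounder. Stratifying on it would bias the estimate; the causal effect is the crude pooled difference.
Pooled: the new textbook 70.4% vs the old textbook 47.1%; the new textbook is higher overall.

increases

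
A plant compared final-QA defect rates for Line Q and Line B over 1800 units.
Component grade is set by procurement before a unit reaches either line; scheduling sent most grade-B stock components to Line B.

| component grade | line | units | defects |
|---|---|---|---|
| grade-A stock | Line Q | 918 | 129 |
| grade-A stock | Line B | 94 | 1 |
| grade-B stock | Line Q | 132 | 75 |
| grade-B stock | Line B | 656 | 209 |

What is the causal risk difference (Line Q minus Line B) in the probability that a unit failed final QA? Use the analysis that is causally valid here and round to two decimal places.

Component grade is set before the line has any effect — it is not caused by the line — and it independently drives the outcome. That makes it a confounder, so the causal comparison is within component grade levels.
Adjusting over the population distribution of component grade: 0.562·(0.141−0.011) + 0.438·(0.568−0.319) = +0.182.

+0.18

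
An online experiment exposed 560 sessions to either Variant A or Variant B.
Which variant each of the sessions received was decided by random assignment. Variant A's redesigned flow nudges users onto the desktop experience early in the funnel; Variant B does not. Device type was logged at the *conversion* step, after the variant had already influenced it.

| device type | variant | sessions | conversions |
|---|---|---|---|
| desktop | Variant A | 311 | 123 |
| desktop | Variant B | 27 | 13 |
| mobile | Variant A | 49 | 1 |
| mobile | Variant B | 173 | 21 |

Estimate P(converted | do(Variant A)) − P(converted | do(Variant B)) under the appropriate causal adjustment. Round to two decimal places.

+0.17

The device type-specific comparison favours Variant B throughout, but the pooled figures favour Variant A. The question is whether to condition on device type.
Device type is recorded after the variant and is itself shifted by it — it sits on the causal path from variant to outcome. Conditioning on a mediator would strip out part of the effect we want; the pooled comparison gives the total causal effect.
The causal difference is the pooled difference: 0.344 − 0.170 = +0.174.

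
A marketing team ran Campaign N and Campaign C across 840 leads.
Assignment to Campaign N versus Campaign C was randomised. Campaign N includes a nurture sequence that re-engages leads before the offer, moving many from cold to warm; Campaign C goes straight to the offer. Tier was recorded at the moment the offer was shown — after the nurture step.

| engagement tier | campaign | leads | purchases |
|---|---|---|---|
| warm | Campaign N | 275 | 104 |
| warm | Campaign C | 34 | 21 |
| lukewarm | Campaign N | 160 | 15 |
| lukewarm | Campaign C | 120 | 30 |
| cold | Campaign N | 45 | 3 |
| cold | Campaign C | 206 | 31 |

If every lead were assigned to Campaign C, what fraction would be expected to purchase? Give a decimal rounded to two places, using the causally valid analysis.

Engagement tier is recorded after the campaign and is itself shifted by it — it sits on the causal path from campaign to outcome. Conditioning on a mediator would strip out part of the effect we want; the pooled comparison gives the total causal effect.
So P(outcome | do(Campaign C)) is just the pooled rate for Campaign C: 82/360 = 0.228.

0.23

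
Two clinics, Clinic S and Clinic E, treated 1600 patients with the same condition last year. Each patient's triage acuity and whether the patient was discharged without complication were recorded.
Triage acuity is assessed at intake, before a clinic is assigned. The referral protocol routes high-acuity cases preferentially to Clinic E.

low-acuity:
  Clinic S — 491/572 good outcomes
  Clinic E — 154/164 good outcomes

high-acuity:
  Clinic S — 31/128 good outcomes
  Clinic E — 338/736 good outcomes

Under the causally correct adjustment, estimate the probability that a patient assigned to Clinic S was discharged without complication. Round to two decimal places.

0.53

The stratified and pooled comparisons disagree (Clinic E wins within each triage acuity; Clinic S wins overall), so the answer turns on the causal role of triage acuity.
Triage acuity is set before the clinic has any effect — it is not caused by the clinic — and it independently drives the outcome. That makes it a confounder, so the causal comparison is within triage acuity levels.
Standardising Clinic S to the population triage acuity mix: 0.460·491/572 + 0.540·31/128 = 0.526.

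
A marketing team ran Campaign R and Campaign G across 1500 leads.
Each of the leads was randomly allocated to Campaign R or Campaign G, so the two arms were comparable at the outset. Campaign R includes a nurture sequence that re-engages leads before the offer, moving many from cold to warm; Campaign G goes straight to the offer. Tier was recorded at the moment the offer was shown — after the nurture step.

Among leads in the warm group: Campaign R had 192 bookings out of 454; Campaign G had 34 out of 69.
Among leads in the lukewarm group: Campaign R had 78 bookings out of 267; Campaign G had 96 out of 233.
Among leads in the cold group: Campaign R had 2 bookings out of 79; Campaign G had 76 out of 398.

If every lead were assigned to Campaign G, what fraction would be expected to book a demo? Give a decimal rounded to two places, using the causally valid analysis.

0.29

Campaign G is higher inside every engagement tier stratum but Campaign R is higher in aggregate. Whether to stratify depends on how engagement tier relates to the campaign.
Engagement tier lies on the pathway campaign → engagement tier → outcome, so adjusting for it blocks the indirect effect. For the total causal effect of campaign, use the unadjusted pooled rates.
So P(outcome | do(Campaign G)) is just the pooled rate for Campaign G: 206/700 = 0.294.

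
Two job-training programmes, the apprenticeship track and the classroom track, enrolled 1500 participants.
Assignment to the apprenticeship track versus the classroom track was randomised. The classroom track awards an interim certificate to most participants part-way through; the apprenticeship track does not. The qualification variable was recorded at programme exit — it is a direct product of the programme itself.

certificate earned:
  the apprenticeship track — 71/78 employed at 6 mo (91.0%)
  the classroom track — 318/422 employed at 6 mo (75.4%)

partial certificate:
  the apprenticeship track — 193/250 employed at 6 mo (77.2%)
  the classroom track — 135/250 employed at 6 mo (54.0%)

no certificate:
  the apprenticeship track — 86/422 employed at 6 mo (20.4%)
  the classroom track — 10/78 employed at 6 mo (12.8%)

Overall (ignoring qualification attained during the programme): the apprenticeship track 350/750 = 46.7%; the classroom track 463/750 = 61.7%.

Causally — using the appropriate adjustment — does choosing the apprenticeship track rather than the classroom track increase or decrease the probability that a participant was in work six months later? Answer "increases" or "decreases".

decreases

Within every qualification attained during the programme level the apprenticeship track has the higher rate, yet pooled the classroom track does — Simpson's reversal.
The distribution of qualification attained during the programme is itself part of what the programme does — it is an intermediate outcome. Holding it fixed would remove that part of the effect; the total effect is the pooled difference.
Pooled: the apprenticeship track 46.7% vs the classroom track 61.7%; the classroom track is higher overall.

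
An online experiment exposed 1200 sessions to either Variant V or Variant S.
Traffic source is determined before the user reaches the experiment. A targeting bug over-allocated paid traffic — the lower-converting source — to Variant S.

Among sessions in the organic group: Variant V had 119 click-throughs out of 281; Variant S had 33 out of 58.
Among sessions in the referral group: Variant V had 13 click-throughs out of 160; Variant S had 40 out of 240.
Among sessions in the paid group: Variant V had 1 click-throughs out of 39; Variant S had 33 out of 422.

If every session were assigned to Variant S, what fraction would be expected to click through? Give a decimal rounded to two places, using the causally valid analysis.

0.25

The stratified and pooled comparisons disagree (Variant S wins within each traffic source; Variant V wins overall), so the answer turns on the causal role of traffic source.
Nothing the variant does changes traffic source; the imbalance is an allocation artefact. With traffic source also predicting the outcome, the pooled figure is confounded, and the within-stratum comparison is the causal one.
Standardising Variant S to the population traffic source mix: 0.282·33/58 + 0.333·40/240 + 0.384·33/422 = 0.246.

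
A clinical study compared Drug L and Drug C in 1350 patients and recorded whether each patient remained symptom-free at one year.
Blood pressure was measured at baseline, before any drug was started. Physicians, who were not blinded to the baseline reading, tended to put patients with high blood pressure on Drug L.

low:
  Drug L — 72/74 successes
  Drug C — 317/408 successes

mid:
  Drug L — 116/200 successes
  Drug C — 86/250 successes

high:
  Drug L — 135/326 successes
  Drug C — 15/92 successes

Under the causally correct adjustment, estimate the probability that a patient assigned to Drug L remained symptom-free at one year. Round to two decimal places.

The blood pressure-specific comparison favours Drug L throughout, but the pooled figures favour Drug C. The question is whether to condition on blood pressure.
The imbalance in blood pressure arose from how patients were allocated, not from anything the drug did; and blood pressure independently affects the outcome. The pooled gap is confounded — condition on blood pressure.
Standardising Drug L to the population blood pressure mix: 0.357·72/74 + 0.333·116/200 + 0.310·135/326 = 0.669.

0.67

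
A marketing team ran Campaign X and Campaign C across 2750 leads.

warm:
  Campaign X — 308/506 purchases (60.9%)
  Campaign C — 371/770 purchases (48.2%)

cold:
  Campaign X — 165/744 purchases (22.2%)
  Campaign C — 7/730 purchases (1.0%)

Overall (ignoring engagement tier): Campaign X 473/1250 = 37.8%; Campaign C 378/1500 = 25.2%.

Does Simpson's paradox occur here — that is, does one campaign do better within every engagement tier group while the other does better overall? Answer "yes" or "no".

no

Within each engagement tier level (warm 60.9% vs 48.2%; cold 22.2% vs 1.0%), Campaign X has the higher rate every time. Pooled: 37.8% vs 25.2% — Campaign X has the higher rate overall. They agree.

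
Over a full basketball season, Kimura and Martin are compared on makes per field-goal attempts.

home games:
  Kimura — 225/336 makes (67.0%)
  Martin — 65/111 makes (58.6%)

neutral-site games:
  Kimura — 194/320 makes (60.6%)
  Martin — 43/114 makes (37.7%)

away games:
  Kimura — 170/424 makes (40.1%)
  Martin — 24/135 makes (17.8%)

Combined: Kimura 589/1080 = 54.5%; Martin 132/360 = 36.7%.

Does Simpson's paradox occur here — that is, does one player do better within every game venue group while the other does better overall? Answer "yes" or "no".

Within each game venue level (home games 67.0% vs 58.6%; neutral-site games 60.6% vs 37.7%; away games 40.1% vs 17.8%), Kimura has the higher rate every time. Pooled: 54.5% vs 36.7% — Kimura has the higher rate overall. They agree.

no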